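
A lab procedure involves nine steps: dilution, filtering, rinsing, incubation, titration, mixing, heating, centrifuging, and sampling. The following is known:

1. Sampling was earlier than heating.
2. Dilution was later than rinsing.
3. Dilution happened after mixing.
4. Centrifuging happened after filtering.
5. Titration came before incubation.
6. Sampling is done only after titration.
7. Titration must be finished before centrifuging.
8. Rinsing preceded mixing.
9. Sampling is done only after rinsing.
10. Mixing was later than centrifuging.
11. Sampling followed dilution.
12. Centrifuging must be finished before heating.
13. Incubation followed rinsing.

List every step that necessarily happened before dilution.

Directly stated before dilution: mixing and rinsing.
Centrifuging reaches dilution via centrifuging → mixing → dilution.
Filtering reaches dilution via filtering → centrifuging → mixing → dilution.
Titration reaches dilution via titration → centrifuging → mixing → dilution.

centrifuging, filtering, mixing, rinsing, titration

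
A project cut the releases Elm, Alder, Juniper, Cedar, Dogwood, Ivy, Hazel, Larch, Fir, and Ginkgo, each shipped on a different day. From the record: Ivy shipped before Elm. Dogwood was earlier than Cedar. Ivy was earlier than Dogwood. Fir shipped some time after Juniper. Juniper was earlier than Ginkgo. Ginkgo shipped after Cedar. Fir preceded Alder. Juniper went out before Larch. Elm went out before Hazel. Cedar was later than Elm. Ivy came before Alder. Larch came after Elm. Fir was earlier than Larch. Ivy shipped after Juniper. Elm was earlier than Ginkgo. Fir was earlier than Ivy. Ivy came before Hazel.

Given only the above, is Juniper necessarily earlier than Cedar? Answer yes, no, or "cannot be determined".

yes

Chain the constraints: Juniper → Ivy → Elm → Cedar. Each link is directly stated, so Juniper comes before Cedar.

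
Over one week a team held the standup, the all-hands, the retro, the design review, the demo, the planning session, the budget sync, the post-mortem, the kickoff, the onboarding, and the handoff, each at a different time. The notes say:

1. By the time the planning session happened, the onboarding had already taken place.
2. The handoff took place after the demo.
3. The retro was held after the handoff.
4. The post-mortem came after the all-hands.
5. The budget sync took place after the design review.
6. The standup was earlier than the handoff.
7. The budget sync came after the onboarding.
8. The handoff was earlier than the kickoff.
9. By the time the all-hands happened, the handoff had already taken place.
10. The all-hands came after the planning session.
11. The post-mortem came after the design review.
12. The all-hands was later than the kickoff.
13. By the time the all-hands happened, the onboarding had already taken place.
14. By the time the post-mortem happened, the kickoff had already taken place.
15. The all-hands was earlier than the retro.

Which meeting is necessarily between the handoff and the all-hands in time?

Tracing the constraints gives the handoff → the kickoff → the all-hands, so the kickoff sits after the handoff and before the all-hands.
No other meeting is forced both after the handoff and before the all-hands.

the kickoff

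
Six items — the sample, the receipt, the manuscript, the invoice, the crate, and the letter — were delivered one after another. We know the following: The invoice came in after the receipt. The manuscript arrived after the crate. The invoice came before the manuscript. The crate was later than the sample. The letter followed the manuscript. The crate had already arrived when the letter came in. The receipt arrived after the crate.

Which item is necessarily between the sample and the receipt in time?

Tracing the constraints gives the sample → the crate → the receipt, so the crate sits after the sample and before the receipt.
No other item is forced both after the sample and before the receipt.

the crate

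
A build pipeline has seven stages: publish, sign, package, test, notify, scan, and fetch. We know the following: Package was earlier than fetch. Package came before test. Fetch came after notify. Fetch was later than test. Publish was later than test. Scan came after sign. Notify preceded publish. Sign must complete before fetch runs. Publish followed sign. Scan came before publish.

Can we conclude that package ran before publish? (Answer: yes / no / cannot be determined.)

Chain the constraints: package → test → publish. Each link is directly stated, so package comes before publish.

yes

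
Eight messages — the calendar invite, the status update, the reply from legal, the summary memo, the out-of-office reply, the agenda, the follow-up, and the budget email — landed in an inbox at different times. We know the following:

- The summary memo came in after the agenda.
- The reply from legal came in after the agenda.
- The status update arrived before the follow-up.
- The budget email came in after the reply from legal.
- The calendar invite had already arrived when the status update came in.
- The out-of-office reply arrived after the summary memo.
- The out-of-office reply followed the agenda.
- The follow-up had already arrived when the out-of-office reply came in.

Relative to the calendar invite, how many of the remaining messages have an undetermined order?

Forced after the calendar invite: the follow-up, the out-of-office reply, and the status update.
That leaves the agenda, the budget email, the reply from legal, and the summary memo with no forced order relative to the calendar invite — 4.

4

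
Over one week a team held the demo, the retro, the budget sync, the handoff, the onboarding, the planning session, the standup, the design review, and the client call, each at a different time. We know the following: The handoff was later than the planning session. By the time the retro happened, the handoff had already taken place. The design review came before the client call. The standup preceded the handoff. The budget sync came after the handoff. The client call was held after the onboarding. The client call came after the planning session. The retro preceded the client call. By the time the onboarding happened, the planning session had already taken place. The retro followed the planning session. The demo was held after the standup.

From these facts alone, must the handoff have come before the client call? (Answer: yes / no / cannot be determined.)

Chain the constraints: the handoff → the retro → the client call. Each link is directly stated, so the handoff comes before the client call.

yes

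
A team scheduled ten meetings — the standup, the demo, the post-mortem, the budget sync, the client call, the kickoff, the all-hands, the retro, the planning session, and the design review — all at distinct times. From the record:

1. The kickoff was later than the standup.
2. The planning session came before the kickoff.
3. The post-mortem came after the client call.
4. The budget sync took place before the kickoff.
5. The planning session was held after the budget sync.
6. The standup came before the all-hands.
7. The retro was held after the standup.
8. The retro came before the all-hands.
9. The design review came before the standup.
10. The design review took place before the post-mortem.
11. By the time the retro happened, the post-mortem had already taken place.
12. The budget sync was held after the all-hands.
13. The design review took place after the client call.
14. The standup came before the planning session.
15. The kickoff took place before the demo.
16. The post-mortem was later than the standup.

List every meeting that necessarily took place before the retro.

Directly stated before the retro: the post-mortem and the standup.
The client call reaches the retro via the client call → the post-mortem → the retro.
The design review reaches the retro via the design review → the post-mortem → the retro.

the client call, the design review, the post-mortem, the standup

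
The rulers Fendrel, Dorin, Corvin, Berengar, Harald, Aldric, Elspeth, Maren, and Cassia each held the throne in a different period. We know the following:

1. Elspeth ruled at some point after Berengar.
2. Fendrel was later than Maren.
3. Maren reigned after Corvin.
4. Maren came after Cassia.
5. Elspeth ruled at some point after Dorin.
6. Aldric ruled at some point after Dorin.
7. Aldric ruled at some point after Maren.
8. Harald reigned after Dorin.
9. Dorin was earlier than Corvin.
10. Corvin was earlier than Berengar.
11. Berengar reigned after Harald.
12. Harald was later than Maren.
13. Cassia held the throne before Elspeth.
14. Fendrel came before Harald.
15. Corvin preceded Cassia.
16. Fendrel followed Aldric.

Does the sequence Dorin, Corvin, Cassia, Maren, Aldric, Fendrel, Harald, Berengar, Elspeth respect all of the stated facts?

Check each stated constraint against the proposed order — e.g. Corvin is ahead of Berengar; Dorin is ahead of Elspeth. Every pair is in the required order; nothing is violated.

yes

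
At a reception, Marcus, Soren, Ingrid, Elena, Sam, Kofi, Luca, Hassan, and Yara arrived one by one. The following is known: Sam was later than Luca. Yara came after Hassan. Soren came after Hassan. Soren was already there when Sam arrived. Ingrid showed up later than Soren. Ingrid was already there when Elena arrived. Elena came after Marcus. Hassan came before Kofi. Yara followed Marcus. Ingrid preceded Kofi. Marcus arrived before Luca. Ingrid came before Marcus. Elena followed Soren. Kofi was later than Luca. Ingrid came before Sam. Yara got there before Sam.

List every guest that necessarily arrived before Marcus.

Directly stated before Marcus: Ingrid.
Hassan reaches Marcus via Hassan → Soren → Ingrid → Marcus.
Soren reaches Marcus via Soren → Ingrid → Marcus.

Hassan, Ingrid, Soren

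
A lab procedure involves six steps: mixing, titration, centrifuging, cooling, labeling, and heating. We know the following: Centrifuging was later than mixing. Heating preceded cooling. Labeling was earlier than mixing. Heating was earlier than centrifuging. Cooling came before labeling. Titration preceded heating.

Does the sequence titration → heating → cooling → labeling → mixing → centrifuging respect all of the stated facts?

yes

Check each stated constraint against the proposed order — e.g. mixing is ahead of centrifuging; heating is ahead of centrifuging. Every pair is in the required order; nothing is violated.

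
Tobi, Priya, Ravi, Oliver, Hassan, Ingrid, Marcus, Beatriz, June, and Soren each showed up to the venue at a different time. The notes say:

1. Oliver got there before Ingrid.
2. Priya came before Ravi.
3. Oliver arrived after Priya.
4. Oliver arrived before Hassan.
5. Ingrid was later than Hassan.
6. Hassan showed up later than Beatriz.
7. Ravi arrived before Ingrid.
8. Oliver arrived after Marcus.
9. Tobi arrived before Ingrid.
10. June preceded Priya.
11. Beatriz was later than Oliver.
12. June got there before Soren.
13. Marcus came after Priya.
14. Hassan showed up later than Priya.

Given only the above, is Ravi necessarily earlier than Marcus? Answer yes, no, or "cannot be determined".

No chain of stated constraints runs from Ravi to Marcus, and none runs from Marcus to Ravi either.
So the relative order of Ravi and Marcus is not fixed by the given facts.

cannot be determined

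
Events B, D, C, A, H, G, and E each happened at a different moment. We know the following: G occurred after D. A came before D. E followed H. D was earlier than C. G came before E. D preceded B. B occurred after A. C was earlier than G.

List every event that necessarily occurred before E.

A, C, D, G, H

Directly stated before E: G and H.
A reaches E via A → D → G → E.
C reaches E via C → G → E.
D reaches E via D → G → E.
No chain forces B ahead of E.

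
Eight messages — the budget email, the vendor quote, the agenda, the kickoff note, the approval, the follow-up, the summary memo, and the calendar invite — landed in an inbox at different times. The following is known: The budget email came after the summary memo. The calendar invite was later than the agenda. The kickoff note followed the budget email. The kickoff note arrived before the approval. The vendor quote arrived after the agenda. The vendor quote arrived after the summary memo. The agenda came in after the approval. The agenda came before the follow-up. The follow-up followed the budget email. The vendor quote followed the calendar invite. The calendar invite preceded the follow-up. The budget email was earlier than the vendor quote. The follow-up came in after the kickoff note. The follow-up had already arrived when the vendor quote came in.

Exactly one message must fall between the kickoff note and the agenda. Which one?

Tracing the constraints gives the kickoff note → the approval → the agenda, so the approval sits after the kickoff note and before the agenda.
No other message is forced both after the kickoff note and before the agenda.

the approval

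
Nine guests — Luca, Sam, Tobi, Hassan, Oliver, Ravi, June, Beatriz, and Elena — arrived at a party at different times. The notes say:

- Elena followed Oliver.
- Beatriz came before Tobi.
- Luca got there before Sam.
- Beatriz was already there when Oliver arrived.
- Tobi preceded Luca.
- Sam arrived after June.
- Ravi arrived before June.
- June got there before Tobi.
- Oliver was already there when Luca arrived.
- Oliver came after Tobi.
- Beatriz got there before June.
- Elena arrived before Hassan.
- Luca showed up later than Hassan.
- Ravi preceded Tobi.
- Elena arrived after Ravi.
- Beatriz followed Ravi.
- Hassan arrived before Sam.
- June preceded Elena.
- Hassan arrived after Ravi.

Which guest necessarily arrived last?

Sam

Every other guest has a chain of constraints placing them before Sam, so Sam is last.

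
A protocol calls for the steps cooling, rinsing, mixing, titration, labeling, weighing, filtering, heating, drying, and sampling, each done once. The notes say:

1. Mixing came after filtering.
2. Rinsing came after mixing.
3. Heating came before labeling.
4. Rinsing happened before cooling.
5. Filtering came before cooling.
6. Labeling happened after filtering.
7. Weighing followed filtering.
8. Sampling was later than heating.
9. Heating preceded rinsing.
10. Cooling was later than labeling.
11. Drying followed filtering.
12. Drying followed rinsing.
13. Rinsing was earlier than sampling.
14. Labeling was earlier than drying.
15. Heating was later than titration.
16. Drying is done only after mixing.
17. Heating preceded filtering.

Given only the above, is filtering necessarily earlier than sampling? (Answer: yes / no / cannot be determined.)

Chain the constraints: filtering → mixing → rinsing → sampling. Each link is directly stated, so filtering comes before sampling.

yes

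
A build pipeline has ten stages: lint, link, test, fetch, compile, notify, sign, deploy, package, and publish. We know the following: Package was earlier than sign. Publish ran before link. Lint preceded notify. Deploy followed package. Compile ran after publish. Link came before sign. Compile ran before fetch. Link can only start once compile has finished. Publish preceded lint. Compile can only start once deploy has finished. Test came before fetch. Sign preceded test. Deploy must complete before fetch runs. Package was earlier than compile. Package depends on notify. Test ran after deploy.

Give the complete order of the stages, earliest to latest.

publish, lint, notify, package, deploy, compile, link, sign, test, fetch

The constraints fix every adjacent pair, so only one ordering works:
publish → lint → notify → package → deploy → compile → link → sign → test → fetch.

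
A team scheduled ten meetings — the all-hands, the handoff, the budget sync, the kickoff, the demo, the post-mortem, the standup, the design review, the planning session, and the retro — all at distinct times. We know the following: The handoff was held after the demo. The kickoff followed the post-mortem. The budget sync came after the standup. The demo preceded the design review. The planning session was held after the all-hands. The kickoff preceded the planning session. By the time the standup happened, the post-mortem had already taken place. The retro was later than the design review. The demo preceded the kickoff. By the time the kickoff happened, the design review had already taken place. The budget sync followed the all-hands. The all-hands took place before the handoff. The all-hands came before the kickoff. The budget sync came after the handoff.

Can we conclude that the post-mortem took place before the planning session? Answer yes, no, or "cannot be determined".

Chain the constraints: the post-mortem → the kickoff → the planning session. Each link is directly stated, so the post-mortem comes before the planning session.

yes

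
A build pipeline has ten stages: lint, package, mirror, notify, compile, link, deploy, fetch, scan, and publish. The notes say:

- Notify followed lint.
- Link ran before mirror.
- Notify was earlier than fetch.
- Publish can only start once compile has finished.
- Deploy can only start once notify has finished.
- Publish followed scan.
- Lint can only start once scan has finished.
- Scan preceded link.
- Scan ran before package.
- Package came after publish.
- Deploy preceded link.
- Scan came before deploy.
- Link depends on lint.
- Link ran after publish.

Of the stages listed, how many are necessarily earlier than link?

6

Directly stated before link: deploy, lint, publish, and scan.
Compile reaches link via compile → publish → link.
Notify reaches link via notify → deploy → link.
That's compile, deploy, lint, notify, publish, and scan — 6 in all.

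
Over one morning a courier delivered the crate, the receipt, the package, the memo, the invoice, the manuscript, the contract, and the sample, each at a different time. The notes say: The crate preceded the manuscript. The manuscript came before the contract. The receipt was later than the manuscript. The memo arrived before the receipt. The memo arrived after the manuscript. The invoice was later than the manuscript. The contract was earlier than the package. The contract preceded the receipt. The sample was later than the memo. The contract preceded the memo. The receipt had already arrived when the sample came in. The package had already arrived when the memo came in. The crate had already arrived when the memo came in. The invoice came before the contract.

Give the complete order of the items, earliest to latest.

the crate, the manuscript, the invoice, the contract, the package, the memo, the receipt, the sample

The constraints fix every adjacent pair, so only one ordering works:
the crate → the manuscript → the invoice → the contract → the package → the memo → the receipt → the sample.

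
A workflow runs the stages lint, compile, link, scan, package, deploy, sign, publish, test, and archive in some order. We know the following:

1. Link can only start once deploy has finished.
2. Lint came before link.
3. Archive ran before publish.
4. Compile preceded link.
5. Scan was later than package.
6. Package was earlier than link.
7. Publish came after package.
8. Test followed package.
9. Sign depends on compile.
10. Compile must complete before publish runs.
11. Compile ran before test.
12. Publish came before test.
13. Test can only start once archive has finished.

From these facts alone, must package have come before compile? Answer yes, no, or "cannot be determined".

cannot be determined

No chain of stated constraints runs from package to compile, and none runs from compile to package either.
So the relative order of package and compile is not fixed by the given facts.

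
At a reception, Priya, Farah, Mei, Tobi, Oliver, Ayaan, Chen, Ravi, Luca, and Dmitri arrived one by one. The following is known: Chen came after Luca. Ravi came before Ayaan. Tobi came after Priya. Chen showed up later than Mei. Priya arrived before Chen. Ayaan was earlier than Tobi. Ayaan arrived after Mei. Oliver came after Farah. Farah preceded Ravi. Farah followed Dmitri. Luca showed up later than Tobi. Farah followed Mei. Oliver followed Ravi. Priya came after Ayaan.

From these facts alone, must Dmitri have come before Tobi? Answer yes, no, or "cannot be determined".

Chain the constraints: Dmitri → Farah → Ravi → Ayaan → Tobi. Each link is directly stated, so Dmitri comes before Tobi.

yes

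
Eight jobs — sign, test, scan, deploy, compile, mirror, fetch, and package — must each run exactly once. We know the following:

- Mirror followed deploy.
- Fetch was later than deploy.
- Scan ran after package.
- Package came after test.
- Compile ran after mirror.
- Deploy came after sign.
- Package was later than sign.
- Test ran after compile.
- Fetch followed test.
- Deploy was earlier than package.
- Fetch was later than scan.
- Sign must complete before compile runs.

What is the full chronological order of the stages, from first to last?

The constraints fix every adjacent pair, so only one ordering works:
sign → deploy → mirror → compile → test → package → scan → fetch.

sign, deploy, mirror, compile, test, package, scan, fetch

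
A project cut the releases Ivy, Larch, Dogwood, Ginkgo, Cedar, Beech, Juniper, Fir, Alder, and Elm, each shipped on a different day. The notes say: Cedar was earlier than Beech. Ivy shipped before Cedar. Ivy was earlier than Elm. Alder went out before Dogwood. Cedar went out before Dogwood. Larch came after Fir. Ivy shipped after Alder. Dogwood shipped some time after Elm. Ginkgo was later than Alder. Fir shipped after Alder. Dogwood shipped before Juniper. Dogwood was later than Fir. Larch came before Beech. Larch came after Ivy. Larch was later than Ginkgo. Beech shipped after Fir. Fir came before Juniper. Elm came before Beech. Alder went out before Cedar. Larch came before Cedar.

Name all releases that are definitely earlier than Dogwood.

Directly stated before Dogwood: Alder, Cedar, Elm, and Fir.
Ginkgo reaches Dogwood via Ginkgo → Larch → Cedar → Dogwood.
Ivy reaches Dogwood via Ivy → Cedar → Dogwood.
Larch reaches Dogwood via Larch → Cedar → Dogwood.
No chain forces Beech (or any of the others) ahead of Dogwood.

Alder, Cedar, Elm, Fir, Ginkgo, Ivy, Larch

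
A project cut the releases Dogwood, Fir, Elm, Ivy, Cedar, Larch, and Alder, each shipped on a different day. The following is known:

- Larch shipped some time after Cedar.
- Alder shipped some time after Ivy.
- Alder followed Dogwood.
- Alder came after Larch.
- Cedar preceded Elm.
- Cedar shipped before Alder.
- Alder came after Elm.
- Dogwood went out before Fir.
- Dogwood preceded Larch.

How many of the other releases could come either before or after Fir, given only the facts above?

Forced before Fir: Dogwood.
That leaves Alder, Cedar, Elm, Ivy, and Larch with no forced order relative to Fir — 5.

5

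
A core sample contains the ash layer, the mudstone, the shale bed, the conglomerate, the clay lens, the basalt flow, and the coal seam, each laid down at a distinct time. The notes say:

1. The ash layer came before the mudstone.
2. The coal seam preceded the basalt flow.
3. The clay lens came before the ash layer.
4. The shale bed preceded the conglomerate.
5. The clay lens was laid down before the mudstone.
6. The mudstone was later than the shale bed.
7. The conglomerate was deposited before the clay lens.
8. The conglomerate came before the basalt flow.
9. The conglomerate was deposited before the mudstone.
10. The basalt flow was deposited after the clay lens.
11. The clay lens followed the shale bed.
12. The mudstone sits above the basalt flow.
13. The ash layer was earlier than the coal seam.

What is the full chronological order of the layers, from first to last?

the shale bed, the conglomerate, the clay lens, the ash layer, the coal seam, the basalt flow, the mudstone

The constraints fix every adjacent pair, so only one ordering works:
the shale bed → the conglomerate → the clay lens → the ash layer → the coal seam → the basalt flow → the mudstone.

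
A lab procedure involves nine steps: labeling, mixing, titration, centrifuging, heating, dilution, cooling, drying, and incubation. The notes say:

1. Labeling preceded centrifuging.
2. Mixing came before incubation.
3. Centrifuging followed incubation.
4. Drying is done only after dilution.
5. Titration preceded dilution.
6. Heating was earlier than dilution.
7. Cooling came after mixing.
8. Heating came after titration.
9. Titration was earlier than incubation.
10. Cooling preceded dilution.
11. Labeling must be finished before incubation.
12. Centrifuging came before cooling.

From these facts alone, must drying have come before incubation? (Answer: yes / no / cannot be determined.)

Tracing the constraints gives incubation → centrifuging → cooling → dilution → drying, so incubation must come before drying.
That means drying cannot be before incubation.

no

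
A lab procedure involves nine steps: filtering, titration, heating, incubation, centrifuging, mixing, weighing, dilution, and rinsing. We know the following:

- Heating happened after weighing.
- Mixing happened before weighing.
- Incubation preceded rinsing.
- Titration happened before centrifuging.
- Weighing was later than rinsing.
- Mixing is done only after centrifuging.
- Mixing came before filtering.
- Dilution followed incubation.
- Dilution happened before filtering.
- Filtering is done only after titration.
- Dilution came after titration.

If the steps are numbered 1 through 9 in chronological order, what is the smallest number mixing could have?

Centrifuging and titration must both come before mixing — 2 forced predecessors.
Nothing else is forced ahead of mixing, so its earliest slot is position 2 + 1 = 3.

3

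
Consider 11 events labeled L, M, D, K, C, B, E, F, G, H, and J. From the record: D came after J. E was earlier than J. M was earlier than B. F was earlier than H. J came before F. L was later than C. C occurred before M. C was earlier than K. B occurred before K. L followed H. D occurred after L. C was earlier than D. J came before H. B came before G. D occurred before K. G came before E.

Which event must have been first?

C has a chain of constraints placing it before every other event, so C must be first.

C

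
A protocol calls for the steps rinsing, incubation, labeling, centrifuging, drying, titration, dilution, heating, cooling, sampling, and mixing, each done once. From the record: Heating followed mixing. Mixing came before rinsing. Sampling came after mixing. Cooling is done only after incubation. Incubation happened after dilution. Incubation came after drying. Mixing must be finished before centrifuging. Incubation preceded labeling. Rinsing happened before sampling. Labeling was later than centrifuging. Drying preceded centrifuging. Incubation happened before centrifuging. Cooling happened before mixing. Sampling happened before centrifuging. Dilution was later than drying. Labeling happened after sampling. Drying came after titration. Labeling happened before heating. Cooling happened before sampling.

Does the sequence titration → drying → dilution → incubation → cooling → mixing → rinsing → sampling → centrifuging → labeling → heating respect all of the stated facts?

yes

Check each stated constraint against the proposed order — e.g. incubation is ahead of labeling; drying is ahead of centrifuging. Every pair is in the required order; nothing is violated.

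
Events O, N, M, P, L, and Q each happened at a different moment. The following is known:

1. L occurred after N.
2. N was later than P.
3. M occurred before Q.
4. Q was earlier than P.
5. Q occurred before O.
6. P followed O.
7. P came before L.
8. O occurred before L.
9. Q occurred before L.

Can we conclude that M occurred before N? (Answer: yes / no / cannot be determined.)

Chain the constraints: M → Q → P → N. Each link is directly stated, so M comes before N.

yes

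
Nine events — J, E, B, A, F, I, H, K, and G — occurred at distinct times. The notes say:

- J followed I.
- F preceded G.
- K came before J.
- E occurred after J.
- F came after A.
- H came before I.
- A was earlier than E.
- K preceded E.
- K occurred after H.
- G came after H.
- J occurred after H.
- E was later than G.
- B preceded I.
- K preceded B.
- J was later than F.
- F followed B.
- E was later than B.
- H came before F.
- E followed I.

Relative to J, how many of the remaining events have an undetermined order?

1

Forced before J: A, B, F, H, I, and K; forced after J: E.
That leaves G with no forced order relative to J — 1.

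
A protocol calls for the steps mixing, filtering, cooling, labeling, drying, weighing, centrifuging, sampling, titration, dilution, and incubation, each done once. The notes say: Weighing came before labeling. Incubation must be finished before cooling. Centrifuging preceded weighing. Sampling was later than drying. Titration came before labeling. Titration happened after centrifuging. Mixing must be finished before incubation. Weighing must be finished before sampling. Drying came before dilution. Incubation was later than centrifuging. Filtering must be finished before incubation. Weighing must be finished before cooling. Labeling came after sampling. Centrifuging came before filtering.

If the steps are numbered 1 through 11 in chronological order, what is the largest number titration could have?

10

Titration must come before labeling — 1 step forced after it.
Everything else can be placed before titration in some valid order, so titration can sit as late as position 11 − 1 = 10.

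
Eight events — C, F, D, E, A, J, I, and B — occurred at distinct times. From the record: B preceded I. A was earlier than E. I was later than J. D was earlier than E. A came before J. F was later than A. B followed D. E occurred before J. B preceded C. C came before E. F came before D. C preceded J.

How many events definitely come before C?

4

Directly stated before C: B.
A reaches C via A → F → D → B → C.
D reaches C via D → B → C.
F reaches C via F → D → B → C.
No chain forces J (or any of the others) ahead of C.
That's A, B, D, and F — 4 in all.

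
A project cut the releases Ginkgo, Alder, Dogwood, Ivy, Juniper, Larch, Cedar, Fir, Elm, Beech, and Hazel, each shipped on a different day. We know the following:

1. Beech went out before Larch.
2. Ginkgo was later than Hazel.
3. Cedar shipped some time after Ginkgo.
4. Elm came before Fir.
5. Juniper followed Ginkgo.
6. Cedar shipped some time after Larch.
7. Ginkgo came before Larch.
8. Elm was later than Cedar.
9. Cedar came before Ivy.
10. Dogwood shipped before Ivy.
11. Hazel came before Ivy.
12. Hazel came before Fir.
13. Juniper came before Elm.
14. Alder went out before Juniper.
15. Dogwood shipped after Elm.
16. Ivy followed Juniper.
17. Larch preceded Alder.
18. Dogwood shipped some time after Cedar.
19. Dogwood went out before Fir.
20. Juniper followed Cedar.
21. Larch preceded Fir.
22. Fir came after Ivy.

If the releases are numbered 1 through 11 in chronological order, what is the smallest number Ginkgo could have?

Hazel must come before Ginkgo — 1 forced predecessor.
Nothing else is forced ahead of Ginkgo, so its earliest slot is position 1 + 1 = 2.

2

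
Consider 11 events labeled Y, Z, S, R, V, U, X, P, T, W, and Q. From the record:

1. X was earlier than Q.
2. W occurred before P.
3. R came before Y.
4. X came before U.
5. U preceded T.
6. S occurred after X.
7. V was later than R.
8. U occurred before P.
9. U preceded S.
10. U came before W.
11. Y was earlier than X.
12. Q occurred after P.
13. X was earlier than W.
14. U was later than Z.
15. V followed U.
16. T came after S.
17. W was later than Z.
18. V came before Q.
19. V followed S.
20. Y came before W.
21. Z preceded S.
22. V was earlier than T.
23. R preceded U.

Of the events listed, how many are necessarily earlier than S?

5

Directly stated before S: U, X, and Z.
R reaches S via R → U → S.
Y reaches S via Y → X → S.
No chain forces W (or any of the others) ahead of S.
That's R, U, X, Y, and Z — 5 in all.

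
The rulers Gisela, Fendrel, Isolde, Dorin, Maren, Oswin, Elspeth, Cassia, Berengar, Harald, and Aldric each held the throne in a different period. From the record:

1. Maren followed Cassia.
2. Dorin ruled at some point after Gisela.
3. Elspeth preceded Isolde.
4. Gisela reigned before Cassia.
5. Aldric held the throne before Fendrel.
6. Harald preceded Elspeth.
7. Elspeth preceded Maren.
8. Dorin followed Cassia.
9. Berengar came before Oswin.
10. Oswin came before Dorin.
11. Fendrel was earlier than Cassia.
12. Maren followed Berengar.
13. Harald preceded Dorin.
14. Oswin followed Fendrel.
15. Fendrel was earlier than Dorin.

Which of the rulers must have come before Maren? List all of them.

Directly stated before Maren: Berengar, Cassia, and Elspeth.
Aldric reaches Maren via Aldric → Fendrel → Cassia → Maren.
Fendrel reaches Maren via Fendrel → Cassia → Maren.
Gisela reaches Maren via Gisela → Cassia → Maren.
Likewise Harald reaches Maren by chaining the stated constraints.

Aldric, Berengar, Cassia, Elspeth, Fendrel, Gisela, Harald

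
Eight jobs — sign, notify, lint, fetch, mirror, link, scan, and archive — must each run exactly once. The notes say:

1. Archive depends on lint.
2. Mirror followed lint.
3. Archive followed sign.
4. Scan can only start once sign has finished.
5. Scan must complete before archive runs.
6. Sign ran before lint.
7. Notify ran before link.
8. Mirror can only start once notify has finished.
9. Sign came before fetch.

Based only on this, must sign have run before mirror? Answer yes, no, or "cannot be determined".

yes

Chain the constraints: sign → lint → mirror. Each link is directly stated, so sign comes before mirror.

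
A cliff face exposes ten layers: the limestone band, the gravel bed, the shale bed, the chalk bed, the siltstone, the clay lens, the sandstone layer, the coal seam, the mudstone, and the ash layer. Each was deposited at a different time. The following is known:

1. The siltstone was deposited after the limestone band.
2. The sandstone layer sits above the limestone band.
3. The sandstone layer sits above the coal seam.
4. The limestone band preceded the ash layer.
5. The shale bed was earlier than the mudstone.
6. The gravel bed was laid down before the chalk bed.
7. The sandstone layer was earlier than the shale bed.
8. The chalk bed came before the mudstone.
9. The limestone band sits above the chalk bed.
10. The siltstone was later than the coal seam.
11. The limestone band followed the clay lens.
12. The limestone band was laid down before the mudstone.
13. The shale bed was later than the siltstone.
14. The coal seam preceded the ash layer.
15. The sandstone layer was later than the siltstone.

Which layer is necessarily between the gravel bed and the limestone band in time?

Tracing the constraints gives the gravel bed → the chalk bed → the limestone band, so the chalk bed sits after the gravel bed and before the limestone band.
No other layer is forced both after the gravel bed and before the limestone band.

the chalk bed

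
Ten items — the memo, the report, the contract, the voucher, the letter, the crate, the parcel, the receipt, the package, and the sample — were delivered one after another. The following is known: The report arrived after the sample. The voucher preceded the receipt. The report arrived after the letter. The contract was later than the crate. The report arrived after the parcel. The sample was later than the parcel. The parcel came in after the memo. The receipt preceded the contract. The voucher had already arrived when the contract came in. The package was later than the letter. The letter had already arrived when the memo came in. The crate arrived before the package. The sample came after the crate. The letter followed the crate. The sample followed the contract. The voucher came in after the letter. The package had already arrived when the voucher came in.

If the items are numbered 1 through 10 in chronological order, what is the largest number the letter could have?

The letter must come before the contract, the memo, the package, the parcel, the receipt, the report, the sample, and the voucher — 8 items forced after it.
Everything else can be placed before the letter in some valid order, so the letter can sit as late as position 10 − 8 = 2.

2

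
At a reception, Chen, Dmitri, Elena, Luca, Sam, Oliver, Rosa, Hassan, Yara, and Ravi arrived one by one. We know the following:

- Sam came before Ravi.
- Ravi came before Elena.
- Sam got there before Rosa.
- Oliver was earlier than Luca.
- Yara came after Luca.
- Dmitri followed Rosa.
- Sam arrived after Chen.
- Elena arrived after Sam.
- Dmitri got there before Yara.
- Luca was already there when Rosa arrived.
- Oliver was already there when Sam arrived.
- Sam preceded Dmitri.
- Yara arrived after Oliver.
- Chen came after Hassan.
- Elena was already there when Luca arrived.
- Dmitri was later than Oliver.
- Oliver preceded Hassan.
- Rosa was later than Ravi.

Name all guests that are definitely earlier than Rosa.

Chen, Elena, Hassan, Luca, Oliver, Ravi, Sam

Directly stated before Rosa: Luca, Ravi, and Sam.
Chen reaches Rosa via Chen → Sam → Rosa.
Elena reaches Rosa via Elena → Luca → Rosa.
Hassan reaches Rosa via Hassan → Chen → Sam → Rosa.
Likewise Oliver reaches Rosa by chaining the stated constraints.
No chain forces Yara (or any of the others) ahead of Rosa.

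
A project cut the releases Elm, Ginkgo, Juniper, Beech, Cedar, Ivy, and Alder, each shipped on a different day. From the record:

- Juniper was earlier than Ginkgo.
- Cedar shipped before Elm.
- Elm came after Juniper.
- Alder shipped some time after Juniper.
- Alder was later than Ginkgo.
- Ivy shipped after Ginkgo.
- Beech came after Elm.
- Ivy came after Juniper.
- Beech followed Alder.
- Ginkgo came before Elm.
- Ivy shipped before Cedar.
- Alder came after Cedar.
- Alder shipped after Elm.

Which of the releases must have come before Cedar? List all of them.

Directly stated before Cedar: Ivy.
Ginkgo reaches Cedar via Ginkgo → Ivy → Cedar.
Juniper reaches Cedar via Juniper → Ivy → Cedar.
No chain forces Alder (or any of the others) ahead of Cedar.

Ginkgo, Ivy, Juniper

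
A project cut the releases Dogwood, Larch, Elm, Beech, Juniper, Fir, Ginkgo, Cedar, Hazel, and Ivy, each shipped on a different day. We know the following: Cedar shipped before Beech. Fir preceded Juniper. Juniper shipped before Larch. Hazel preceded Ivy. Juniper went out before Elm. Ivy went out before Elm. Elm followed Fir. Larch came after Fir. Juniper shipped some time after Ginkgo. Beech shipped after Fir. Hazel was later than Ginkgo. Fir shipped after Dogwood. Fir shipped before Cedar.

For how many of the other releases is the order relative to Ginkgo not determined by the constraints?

Forced after Ginkgo: Elm, Hazel, Ivy, Juniper, and Larch.
That leaves Beech, Cedar, Dogwood, and Fir with no forced order relative to Ginkgo — 4.

4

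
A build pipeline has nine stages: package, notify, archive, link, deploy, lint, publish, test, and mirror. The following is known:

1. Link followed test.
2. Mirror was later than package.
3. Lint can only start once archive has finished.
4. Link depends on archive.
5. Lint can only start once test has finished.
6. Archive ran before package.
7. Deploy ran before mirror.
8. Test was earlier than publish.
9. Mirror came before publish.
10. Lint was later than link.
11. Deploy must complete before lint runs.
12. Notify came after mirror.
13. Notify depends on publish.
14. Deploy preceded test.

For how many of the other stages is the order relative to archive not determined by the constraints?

2

Forced after archive: link, lint, mirror, notify, package, and publish.
That leaves deploy and test with no forced order relative to archive — 2.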